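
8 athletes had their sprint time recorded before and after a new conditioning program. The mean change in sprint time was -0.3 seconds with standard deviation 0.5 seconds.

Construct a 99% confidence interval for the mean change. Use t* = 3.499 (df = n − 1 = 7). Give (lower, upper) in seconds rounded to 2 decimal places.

(-0.92, 0.32)

Paired design: SE = s_d/√n = 0.5/√8 = 0.1768.
t* = 3.499; margin of error = 3.499 × 0.1768 = 0.6186.
-0.3 ± 0.6186 → (-0.92, 0.32).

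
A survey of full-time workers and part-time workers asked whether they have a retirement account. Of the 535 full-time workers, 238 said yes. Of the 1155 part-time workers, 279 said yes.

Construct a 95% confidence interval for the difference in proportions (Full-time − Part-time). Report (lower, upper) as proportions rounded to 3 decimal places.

First, p̂₁ = 238/535 = 0.4449; p̂₂ = 279/1155 = 0.2416.
The two standard errors are √(0.4449×0.5551/535) = 0.02149 and √(0.2416×0.7584/1155) = 0.01260.
Because the samples are independent, SE_diff = √(0.02149² + 0.01260²) = 0.02491.
Using z* = 1.960 for 95%, ME = 1.960 × 0.02491 = 0.04882.
p̂₁ − p̂₂ = 0.2033; interval 0.2033 ± 0.04882 gives (0.154, 0.252).

(0.154, 0.252)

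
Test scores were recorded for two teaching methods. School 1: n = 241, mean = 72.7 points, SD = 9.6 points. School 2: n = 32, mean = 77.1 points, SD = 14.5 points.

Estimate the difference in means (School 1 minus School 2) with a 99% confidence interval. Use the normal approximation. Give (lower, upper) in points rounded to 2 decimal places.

Standard errors of each mean: 9.6/√241 = 0.6184 and 14.5/√32 = 2.5633.
SE(x̄₁ − x̄₂) = √(0.6184² + 2.5633²) = 2.6368 for independent samples with unequal variances.
With z* = 2.576, the margin is 2.576 × 2.6368 = 6.7924.
x̄₁ − x̄₂ = 72.7 − 77.1 = -4.4000; the interval is -4.4000 ± 6.7924 = (-11.19, 2.39).

(-11.19, 2.39)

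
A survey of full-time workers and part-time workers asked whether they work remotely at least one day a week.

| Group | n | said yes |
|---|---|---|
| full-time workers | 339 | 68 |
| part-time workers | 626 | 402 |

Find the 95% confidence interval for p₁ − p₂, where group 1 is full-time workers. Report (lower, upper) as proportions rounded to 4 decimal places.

First, p̂₁ = 68/339 = 0.2006; p̂₂ = 402/626 = 0.6422.
The two standard errors are √(0.2006×0.7994/339) = 0.02175 and √(0.6422×0.3578/626) = 0.01916.
Because the samples are independent, SE_diff = √(0.02175² + 0.01916²) = 0.02899.
Using z* = 1.960 for 95%, ME = 1.960 × 0.02899 = 0.05682.
p̂₁ − p̂₂ = -0.4416; interval -0.4416 ± 0.05682 gives (-0.4984, -0.3848).

(-0.4984, -0.3848)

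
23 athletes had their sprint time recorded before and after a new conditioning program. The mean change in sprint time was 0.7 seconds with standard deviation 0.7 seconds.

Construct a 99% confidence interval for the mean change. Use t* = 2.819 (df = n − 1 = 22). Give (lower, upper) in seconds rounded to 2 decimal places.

(0.29, 1.11)

Paired design: SE = s_d/√n = 0.7/√23 = 0.1460.
t* = 2.819; margin of error = 2.819 × 0.1460 = 0.4116.
0.7 ± 0.4116 → (0.29, 1.11).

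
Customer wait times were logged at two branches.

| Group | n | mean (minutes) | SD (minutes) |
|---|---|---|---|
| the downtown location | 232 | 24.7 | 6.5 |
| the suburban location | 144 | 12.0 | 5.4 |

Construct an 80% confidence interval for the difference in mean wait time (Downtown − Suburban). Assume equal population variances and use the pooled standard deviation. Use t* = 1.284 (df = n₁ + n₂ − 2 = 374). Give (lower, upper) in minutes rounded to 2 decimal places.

(11.87, 13.53)

Pooled variance s_p² = [231·6.5² + 143·5.4²] / (232+144−2) = 37.2450, so s_p = 6.1029.
SE_diff = s_p·√(1/n₁ + 1/n₂) = 6.1029·√(1/232 + 1/144) = 0.6474.
t* = 1.284; margin = 1.284 × 0.6474 = 0.8313.
Difference = 24.7 − 12.0 = 12.7000.
12.7000 ± 0.8313 → (11.87, 13.53).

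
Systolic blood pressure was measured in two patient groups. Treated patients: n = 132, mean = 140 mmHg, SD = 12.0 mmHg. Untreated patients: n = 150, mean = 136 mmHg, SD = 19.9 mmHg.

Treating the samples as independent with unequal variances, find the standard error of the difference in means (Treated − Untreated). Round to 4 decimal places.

Per-group SEs: s₁/√n₁ = 12.0/√132 = 1.0445, s₂/√n₂ = 19.9/√150 = 1.6248.
Unpooled SE of the difference: √(1.09098025 + 2.63997504) = 1.9316.

1.9316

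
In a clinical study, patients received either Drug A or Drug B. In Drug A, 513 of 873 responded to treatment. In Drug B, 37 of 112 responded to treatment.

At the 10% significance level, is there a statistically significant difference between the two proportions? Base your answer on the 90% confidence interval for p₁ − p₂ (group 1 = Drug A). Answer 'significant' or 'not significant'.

significant

Sample proportions: 513/873 = 0.5876, 37/112 = 0.3304.
Each SE is √(p̂(1−p̂)/n): √(0.5876·0.4124/873) = 0.01666 and √(0.3304·0.6696/112) = 0.04444.
SE(p̂₁ − p̂₂) = √(SE₁² + SE₂²) = √(0.0002775556 + 0.0019749136) = 0.04746, since the two samples are independent.
At 90% confidence z* = 1.645; margin = 1.645 × 0.04746 = 0.07807.
The difference is 0.5876 − 0.3304 = 0.2572, so the interval is 0.2572 ± 0.07807 = (0.17913, 0.33527).
The interval (0.17913, 0.33527) does not contain 0, so the difference is significant.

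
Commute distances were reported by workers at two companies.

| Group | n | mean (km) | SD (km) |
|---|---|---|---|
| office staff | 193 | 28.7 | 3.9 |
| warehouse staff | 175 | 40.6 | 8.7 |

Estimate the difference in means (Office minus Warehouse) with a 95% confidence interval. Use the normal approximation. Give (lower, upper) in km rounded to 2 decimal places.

Per-group SEs: s₁/√n₁ = 3.9/√193 = 0.2807, s₂/√n₂ = 8.7/√175 = 0.6577.
Unpooled SE of the difference: √(0.07879249 + 0.43256929) = 0.7151.
Margin of error = z* · SE = 1.960 × 0.7151 = 1.4016.
x̄₁ − x̄₂ = 28.7 − 40.6 = -11.9000.
CI: -11.9000 ± 1.4016 = (-13.30, -10.50).

(-13.30, -10.50)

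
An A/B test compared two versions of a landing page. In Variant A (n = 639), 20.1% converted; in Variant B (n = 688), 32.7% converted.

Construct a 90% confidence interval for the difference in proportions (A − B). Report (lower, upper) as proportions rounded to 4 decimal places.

(-0.1653, -0.0867)

SE₁ = √(p̂₁(1−p̂₁)/n₁) = √(0.2010·0.7990/639) = 0.01585; SE₂ = √(0.3270·0.6730/688) = 0.01788.
Independent samples: SE of the difference = √(SE₁² + SE₂²) = √(0.0002512225 + 0.0003196944) = 0.02389.
z* for 90% confidence is 1.645, so the margin of error is 1.645 × 0.02389 = 0.03930.
Point estimate p̂₁ − p̂₂ = 0.2010 − 0.3270 = -0.1260.
-0.1260 ± 0.03930 → (-0.1653, -0.0867).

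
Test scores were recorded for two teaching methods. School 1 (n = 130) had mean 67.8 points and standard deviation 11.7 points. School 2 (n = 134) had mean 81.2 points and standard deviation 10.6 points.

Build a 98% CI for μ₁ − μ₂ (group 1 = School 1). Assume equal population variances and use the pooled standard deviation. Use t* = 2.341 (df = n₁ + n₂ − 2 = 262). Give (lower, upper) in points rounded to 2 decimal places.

(-16.61, -10.19)

Pooled variance s_p² = [129·11.7² + 133·10.6²] / (130+134−2) = 124.4377, so s_p = 11.1552.
SE_diff = s_p·√(1/n₁ + 1/n₂) = 11.1552·√(1/130 + 1/134) = 1.3733.
t* = 2.341; margin = 2.341 × 1.3733 = 3.2149.
Difference = 67.8 − 81.2 = -13.4000.
-13.4000 ± 3.2149 → (-16.61, -10.19).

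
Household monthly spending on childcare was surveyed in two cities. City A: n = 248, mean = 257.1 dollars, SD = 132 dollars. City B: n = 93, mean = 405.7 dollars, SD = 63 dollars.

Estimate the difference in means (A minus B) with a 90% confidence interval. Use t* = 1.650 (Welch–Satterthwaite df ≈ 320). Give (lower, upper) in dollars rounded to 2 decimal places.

(-166.13, -131.07)

Per-group SEs: s₁/√n₁ = 132/√248 = 8.3820, s₂/√n₂ = 63/√93 = 6.5328.
Unpooled SE of the difference: √(70.257924 + 42.67747584) = 10.6271.
Margin of error = t* · SE = 1.650 × 10.6271 = 17.5347.
x̄₁ − x̄₂ = 257.1 − 405.7 = -148.6000.
CI: -148.6000 ± 17.5347 = (-166.13, -131.07).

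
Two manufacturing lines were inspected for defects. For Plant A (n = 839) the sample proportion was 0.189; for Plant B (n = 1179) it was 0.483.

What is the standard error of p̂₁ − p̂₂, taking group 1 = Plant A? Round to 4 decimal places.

0.0199

SE₁ = √(p̂₁(1−p̂₁)/n₁) = √(0.1890·0.8110/839) = 0.01352; SE₂ = √(0.4830·0.5170/1179) = 0.01455.
Independent samples: SE of the difference = √(SE₁² + SE₂²) = √(0.0001827904 + 0.0002117025) = 0.01986.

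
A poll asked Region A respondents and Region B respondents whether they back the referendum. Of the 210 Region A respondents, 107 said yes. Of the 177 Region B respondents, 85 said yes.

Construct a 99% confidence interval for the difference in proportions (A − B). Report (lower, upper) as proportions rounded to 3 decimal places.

(-0.102, 0.161)

First, p̂₁ = 107/210 = 0.5095; p̂₂ = 85/177 = 0.4802.
The two standard errors are √(0.5095×0.4905/210) = 0.03450 and √(0.4802×0.5198/177) = 0.03755.
Because the samples are independent, SE_diff = √(0.03450² + 0.03755²) = 0.05099.
Using z* = 2.576 for 99%, ME = 2.576 × 0.05099 = 0.13135.
p̂₁ − p̂₂ = 0.0293; interval 0.0293 ± 0.13135 gives (-0.102, 0.161).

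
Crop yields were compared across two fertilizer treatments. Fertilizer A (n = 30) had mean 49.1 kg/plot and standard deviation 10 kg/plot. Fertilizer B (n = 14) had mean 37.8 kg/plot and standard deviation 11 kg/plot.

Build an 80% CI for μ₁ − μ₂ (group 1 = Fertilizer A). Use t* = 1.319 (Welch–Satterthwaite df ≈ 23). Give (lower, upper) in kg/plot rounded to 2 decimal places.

SE₁ = s₁/√n₁ = 10/√30 = 1.8257; SE₂ = 11/√14 = 2.9399.
Independent samples, unequal variances: SE_diff = √(SE₁² + SE₂²) = √(3.33318049 + 8.64301201) = 3.4607.
t* = 1.319, so margin of error = 1.319 × 3.4607 = 4.5647.
Difference in means = 49.1 − 37.8 = 11.3000.
11.3000 ± 4.5647 → (6.74, 15.86).

(6.74, 15.86)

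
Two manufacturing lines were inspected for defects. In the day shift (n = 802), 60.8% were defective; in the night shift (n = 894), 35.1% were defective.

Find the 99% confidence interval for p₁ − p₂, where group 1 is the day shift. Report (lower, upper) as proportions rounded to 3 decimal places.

The two standard errors are √(0.6080×0.3920/802) = 0.01724 and √(0.3510×0.6490/894) = 0.01596.
Because the samples are independent, SE_diff = √(0.01724² + 0.01596²) = 0.02349.
Using z* = 2.576 for 99%, ME = 2.576 × 0.02349 = 0.06051.
p̂₁ − p̂₂ = 0.2570; interval 0.2570 ± 0.06051 gives (0.196, 0.318).

(0.196, 0.318)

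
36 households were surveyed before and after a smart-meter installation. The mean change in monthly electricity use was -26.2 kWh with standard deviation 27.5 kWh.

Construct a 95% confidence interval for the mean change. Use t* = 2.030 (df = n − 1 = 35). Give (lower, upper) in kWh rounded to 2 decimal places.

Paired design: SE = s_d/√n = 27.5/√36 = 4.5833.
t* = 2.030; margin of error = 2.030 × 4.5833 = 9.3041.
-26.2 ± 9.3041 → (-35.50, -16.90).

(-35.50, -16.90)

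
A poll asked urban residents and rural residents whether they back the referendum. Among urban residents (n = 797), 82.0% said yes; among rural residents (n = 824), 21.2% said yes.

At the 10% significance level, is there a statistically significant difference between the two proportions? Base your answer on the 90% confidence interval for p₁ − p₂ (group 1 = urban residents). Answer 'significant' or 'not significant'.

The two standard errors are √(0.8200×0.1800/797) = 0.01361 and √(0.2120×0.7880/824) = 0.01424.
Because the samples are independent, SE_diff = √(0.01361² + 0.01424²) = 0.01970.
Using z* = 1.645 for 90%, ME = 1.645 × 0.01970 = 0.03241.
p̂₁ − p̂₂ = 0.6080; interval 0.6080 ± 0.03241 gives (0.57559, 0.64041).
The interval (0.57559, 0.64041) does not contain 0, so the difference is significant.

significant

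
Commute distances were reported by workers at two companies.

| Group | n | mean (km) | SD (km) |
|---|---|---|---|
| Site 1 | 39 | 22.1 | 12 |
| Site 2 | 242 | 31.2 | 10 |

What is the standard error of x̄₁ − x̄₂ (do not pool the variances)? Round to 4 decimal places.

Standard errors of each mean: 12/√39 = 1.9215 and 10/√242 = 0.6428.
SE(x̄₁ − x̄₂) = √(1.9215² + 0.6428²) = 2.0262 for independent samples with unequal variances.

2.0262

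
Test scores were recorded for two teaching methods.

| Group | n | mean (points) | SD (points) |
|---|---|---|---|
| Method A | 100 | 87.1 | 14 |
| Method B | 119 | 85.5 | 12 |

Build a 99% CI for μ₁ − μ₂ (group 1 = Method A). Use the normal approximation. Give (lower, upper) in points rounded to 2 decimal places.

(-2.99, 6.19)

Standard errors of each mean: 14/√100 = 1.4000 and 12/√119 = 1.1000.
SE(x̄₁ − x̄₂) = √(1.4000² + 1.1000²) = 1.7804 for independent samples with unequal variances.
With z* = 2.576, the margin is 2.576 × 1.7804 = 4.5863.
x̄₁ − x̄₂ = 87.1 − 85.5 = 1.6000; the interval is 1.6000 ± 4.5863 = (-2.99, 6.19).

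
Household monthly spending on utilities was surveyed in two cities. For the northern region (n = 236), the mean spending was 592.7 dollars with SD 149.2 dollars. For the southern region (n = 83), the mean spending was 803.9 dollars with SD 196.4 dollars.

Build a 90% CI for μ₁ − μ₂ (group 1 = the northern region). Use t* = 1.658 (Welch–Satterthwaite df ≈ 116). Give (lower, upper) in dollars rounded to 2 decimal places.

SE₁ = s₁/√n₁ = 149.2/√236 = 9.7121; SE₂ = 196.4/√83 = 21.5577.
Independent samples, unequal variances: SE_diff = √(SE₁² + SE₂²) = √(94.32488641 + 464.73442929) = 23.6444.
t* = 1.658, so margin of error = 1.658 × 23.6444 = 39.2024.
Difference in means = 592.7 − 803.9 = -211.2000.
-211.2000 ± 39.2024 → (-250.40, -172.00).

(-250.40, -172.00)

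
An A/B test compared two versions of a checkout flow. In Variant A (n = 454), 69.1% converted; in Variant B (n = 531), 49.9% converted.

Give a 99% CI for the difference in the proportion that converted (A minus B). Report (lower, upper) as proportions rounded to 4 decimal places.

(0.1130, 0.2710)

The two standard errors are √(0.6910×0.3090/454) = 0.02169 and √(0.4990×0.5010/531) = 0.02170.
Because the samples are independent, SE_diff = √(0.02169² + 0.02170²) = 0.03068.
Using z* = 2.576 for 99%, ME = 2.576 × 0.03068 = 0.07903.
p̂₁ − p̂₂ = 0.1920; interval 0.1920 ± 0.07903 gives (0.1130, 0.2710).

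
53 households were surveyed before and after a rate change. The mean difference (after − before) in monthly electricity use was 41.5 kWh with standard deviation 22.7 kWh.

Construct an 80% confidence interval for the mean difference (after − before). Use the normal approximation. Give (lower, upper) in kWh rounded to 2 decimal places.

This is a matched-pairs design, so SE = s_d/√n = 22.7/√53 = 3.1181.
Margin = 1.282 × 3.1181 = 3.9974; the interval is 41.5 ± 3.9974 = (37.50, 45.50).

(37.50, 45.50)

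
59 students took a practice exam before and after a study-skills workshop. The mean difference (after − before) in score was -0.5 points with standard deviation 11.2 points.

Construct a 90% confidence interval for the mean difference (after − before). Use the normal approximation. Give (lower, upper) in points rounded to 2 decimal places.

(-2.90, 1.90)

This is a matched-pairs design, so SE = s_d/√n = 11.2/√59 = 1.4581.
Margin = 1.645 × 1.4581 = 2.3986; the interval is -0.5 ± 2.3986 = (-2.90, 1.90).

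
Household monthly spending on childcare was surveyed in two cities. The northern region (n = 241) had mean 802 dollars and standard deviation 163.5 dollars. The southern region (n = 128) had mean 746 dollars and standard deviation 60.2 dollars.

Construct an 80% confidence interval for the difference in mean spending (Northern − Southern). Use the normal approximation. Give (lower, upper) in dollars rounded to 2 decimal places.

SE₁ = s₁/√n₁ = 163.5/√241 = 10.5320; SE₂ = 60.2/√128 = 5.3210.
Independent samples, unequal variances: SE_diff = √(SE₁² + SE₂²) = √(110.923024 + 28.313041) = 11.7998.
z* = 1.282, so margin of error = 1.282 × 11.7998 = 15.1273.
Difference in means = 802 − 746 = 56.0000.
56.0000 ± 15.1273 → (40.87, 71.13).

(40.87, 71.13)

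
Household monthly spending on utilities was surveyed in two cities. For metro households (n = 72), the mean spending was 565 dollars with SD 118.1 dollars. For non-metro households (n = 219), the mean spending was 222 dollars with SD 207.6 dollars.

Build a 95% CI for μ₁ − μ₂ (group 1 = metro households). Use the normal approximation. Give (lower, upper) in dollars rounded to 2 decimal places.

Per-group SEs: s₁/√n₁ = 118.1/√72 = 13.9182, s₂/√n₂ = 207.6/√219 = 14.0283.
Unpooled SE of the difference: √(193.71629124 + 196.79320089) = 19.7613.
Margin of error = z* · SE = 1.960 × 19.7613 = 38.7321.
x̄₁ − x̄₂ = 565 − 222 = 343.0000.
CI: 343.0000 ± 38.7321 = (304.27, 381.73).

(304.27, 381.73)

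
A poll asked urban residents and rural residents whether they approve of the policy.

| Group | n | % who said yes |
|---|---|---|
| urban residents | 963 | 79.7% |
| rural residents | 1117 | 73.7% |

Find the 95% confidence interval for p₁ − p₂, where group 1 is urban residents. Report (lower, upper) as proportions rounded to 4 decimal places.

Each SE is √(p̂(1−p̂)/n): √(0.7970·0.2030/963) = 0.01296 and √(0.7370·0.2630/1117) = 0.01317.
SE(p̂₁ − p̂₂) = √(SE₁² + SE₂²) = √(0.0001679616 + 0.0001734489) = 0.01848, since the two samples are independent.
At 95% confidence z* = 1.960; margin = 1.960 × 0.01848 = 0.03622.
The difference is 0.7970 − 0.7370 = 0.0600, so the interval is 0.0600 ± 0.03622 = (0.0238, 0.0962).

(0.0238, 0.0962)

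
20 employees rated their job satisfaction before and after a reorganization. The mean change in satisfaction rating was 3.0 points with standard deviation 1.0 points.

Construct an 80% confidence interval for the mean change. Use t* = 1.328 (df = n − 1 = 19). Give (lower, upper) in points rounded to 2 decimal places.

Paired design: SE = s_d/√n = 1.0/√20 = 0.2236.
t* = 1.328; margin of error = 1.328 × 0.2236 = 0.2969.
3.0 ± 0.2969 → (2.70, 3.30).

(2.70, 3.30)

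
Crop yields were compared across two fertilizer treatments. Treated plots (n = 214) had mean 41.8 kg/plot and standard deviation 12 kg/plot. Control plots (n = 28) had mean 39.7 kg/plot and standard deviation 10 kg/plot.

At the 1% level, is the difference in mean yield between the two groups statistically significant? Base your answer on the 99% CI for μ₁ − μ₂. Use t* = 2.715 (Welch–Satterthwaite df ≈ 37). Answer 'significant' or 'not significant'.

Per-group SEs: s₁/√n₁ = 12/√214 = 0.8203, s₂/√n₂ = 10/√28 = 1.8898.
Unpooled SE of the difference: √(0.67289209 + 3.57134404) = 2.0602.
Margin of error = t* · SE = 2.715 × 2.0602 = 5.5934.
x̄₁ − x̄₂ = 41.8 − 39.7 = 2.1000.
CI: 2.1000 ± 5.5934 = (-3.4934, 7.6934).
The interval (-3.4934, 7.6934) contains 0, so the difference is not significant.

not significant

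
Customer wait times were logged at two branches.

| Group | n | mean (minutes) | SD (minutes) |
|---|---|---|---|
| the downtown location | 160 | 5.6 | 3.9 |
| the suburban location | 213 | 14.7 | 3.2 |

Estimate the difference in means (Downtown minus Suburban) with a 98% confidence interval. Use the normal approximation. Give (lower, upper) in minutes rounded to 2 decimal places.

(-9.98, -8.22)

Standard errors of each mean: 3.9/√160 = 0.3083 and 3.2/√213 = 0.2193.
SE(x̄₁ − x̄₂) = √(0.3083² + 0.2193²) = 0.3783 for independent samples with unequal variances.
With z* = 2.326, the margin is 2.326 × 0.3783 = 0.8799.
x̄₁ − x̄₂ = 5.6 − 14.7 = -9.1000; the interval is -9.1000 ± 0.8799 = (-9.98, -8.22).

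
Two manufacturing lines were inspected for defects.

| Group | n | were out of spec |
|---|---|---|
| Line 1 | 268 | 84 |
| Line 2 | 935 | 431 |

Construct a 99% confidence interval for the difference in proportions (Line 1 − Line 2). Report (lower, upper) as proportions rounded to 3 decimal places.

First, p̂₁ = 84/268 = 0.3134; p̂₂ = 431/935 = 0.4610.
The two standard errors are √(0.3134×0.6866/268) = 0.02834 and √(0.4610×0.5390/935) = 0.01630.
Because the samples are independent, SE_diff = √(0.02834² + 0.01630²) = 0.03269.
Using z* = 2.576 for 99%, ME = 2.576 × 0.03269 = 0.08421.
p̂₁ − p̂₂ = -0.1476; interval -0.1476 ± 0.08421 gives (-0.232, -0.063).

(-0.232, -0.063)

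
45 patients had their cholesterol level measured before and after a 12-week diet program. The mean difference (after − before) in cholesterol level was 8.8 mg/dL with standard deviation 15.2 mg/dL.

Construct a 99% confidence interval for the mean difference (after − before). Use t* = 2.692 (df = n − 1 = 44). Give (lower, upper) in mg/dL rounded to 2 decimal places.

This is a matched-pairs design, so SE = s_d/√n = 15.2/√45 = 2.2659.
Margin = 2.692 × 2.2659 = 6.0998; the interval is 8.8 ± 6.0998 = (2.70, 14.90).

(2.70, 14.90)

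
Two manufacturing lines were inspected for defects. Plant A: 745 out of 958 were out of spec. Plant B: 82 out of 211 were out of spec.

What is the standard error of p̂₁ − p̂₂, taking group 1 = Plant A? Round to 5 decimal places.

p̂₁ = 745/958 = 0.7777 and p̂₂ = 82/211 = 0.3886.
SE₁ = √(p̂₁(1−p̂₁)/n₁) = √(0.7777·0.2223/958) = 0.01343; SE₂ = √(0.3886·0.6114/211) = 0.03356.
Independent samples: SE of the difference = √(SE₁² + SE₂²) = √(0.0001803649 + 0.0011262736) = 0.03615.

0.03615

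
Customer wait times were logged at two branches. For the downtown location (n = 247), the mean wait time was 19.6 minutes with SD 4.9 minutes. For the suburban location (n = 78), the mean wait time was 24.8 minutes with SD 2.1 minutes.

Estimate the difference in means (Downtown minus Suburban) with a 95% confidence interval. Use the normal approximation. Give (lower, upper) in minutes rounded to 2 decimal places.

(-5.97, -4.43)

SE₁ = s₁/√n₁ = 4.9/√247 = 0.3118; SE₂ = 2.1/√78 = 0.2378.
Independent samples, unequal variances: SE_diff = √(SE₁² + SE₂²) = √(0.09721924 + 0.05654884) = 0.3921.
z* = 1.960, so margin of error = 1.960 × 0.3921 = 0.7685.
Difference in means = 19.6 − 24.8 = -5.2000.
-5.2000 ± 0.7685 → (-5.97, -4.43).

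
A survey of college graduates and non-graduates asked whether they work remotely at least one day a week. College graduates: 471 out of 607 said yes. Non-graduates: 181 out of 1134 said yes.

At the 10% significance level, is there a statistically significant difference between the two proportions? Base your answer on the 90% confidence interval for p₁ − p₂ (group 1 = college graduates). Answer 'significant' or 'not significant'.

Sample proportions: 471/607 = 0.7759, 181/1134 = 0.1596.
Each SE is √(p̂(1−p̂)/n): √(0.7759·0.2241/607) = 0.01693 and √(0.1596·0.8404/1134) = 0.01088.
SE(p̂₁ − p̂₂) = √(SE₁² + SE₂²) = √(0.0002866249 + 0.0001183744) = 0.02012, since the two samples are independent.
At 90% confidence z* = 1.645; margin = 1.645 × 0.02012 = 0.03310.
The difference is 0.7759 − 0.1596 = 0.6163, so the interval is 0.6163 ± 0.03310 = (0.58320, 0.64940).
The interval (0.58320, 0.64940) does not contain 0, so the difference is significant.

significant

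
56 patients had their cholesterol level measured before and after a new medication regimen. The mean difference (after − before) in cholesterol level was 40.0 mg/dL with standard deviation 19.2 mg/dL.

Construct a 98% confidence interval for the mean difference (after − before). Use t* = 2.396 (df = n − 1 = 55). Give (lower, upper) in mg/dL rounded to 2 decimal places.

(33.85, 46.15)

Paired design: SE = s_d/√n = 19.2/√56 = 2.5657.
t* = 2.396; margin of error = 2.396 × 2.5657 = 6.1474.
40.0 ± 6.1474 → (33.85, 46.15).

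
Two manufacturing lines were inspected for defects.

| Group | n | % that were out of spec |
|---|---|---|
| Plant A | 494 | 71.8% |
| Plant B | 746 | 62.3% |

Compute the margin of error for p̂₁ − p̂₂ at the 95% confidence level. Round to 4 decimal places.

0.0528

SE₁ = √(p̂₁(1−p̂₁)/n₁) = √(0.7180·0.2820/494) = 0.02025; SE₂ = √(0.6230·0.3770/746) = 0.01774.
Independent samples: SE of the difference = √(SE₁² + SE₂²) = √(0.0004100625 + 0.0003147076) = 0.02692.
z* for 95% confidence is 1.960, so the margin of error is 1.960 × 0.02692 = 0.05276.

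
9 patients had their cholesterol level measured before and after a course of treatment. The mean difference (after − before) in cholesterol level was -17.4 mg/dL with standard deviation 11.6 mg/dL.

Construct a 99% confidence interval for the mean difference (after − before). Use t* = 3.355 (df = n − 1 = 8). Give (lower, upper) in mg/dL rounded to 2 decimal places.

This is a matched-pairs design, so SE = s_d/√n = 11.6/√9 = 3.8667.
Margin = 3.355 × 3.8667 = 12.9728; the interval is -17.4 ± 12.9728 = (-30.37, -4.43).

(-30.37, -4.43)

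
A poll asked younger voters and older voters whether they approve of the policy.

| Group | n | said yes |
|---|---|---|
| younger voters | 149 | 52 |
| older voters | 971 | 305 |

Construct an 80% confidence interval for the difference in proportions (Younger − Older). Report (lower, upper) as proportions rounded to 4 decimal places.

(-0.0187, 0.0885)

First, p̂₁ = 52/149 = 0.3490; p̂₂ = 305/971 = 0.3141.
The two standard errors are √(0.3490×0.6510/149) = 0.03905 and √(0.3141×0.6859/971) = 0.01490.
Because the samples are independent, SE_diff = √(0.03905² + 0.01490²) = 0.04180.
Using z* = 1.282 for 80%, ME = 1.282 × 0.04180 = 0.05359.
p̂₁ − p̂₂ = 0.0349; interval 0.0349 ± 0.05359 gives (-0.0187, 0.0885).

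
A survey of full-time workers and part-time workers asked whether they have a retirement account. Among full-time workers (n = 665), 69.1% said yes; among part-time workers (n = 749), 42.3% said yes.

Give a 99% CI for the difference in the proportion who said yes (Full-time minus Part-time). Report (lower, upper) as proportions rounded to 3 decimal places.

SE₁ = √(p̂₁(1−p̂₁)/n₁) = √(0.6910·0.3090/665) = 0.01792; SE₂ = √(0.4230·0.5770/749) = 0.01805.
Independent samples: SE of the difference = √(SE₁² + SE₂²) = √(0.0003211264 + 0.0003258025) = 0.02543.
z* for 99% confidence is 2.576, so the margin of error is 2.576 × 0.02543 = 0.06551.
Point estimate p̂₁ − p̂₂ = 0.6910 − 0.4230 = 0.2680.
0.2680 ± 0.06551 → (0.202, 0.334).

(0.202, 0.334)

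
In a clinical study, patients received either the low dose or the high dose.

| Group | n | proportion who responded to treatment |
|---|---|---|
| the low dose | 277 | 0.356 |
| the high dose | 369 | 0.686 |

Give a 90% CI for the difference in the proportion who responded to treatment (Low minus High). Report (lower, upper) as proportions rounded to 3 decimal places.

(-0.392, -0.268)

The two standard errors are √(0.3560×0.6440/277) = 0.02877 and √(0.6860×0.3140/369) = 0.02416.
Because the samples are independent, SE_diff = √(0.02877² + 0.02416²) = 0.03757.
Using z* = 1.645 for 90%, ME = 1.645 × 0.03757 = 0.06180.
p̂₁ − p̂₂ = -0.3300; interval -0.3300 ± 0.06180 gives (-0.392, -0.268).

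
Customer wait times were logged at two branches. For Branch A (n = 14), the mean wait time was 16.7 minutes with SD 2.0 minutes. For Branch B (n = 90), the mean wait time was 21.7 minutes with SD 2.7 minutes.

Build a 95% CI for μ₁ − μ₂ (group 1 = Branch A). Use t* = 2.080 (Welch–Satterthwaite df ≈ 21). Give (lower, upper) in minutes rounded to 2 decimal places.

(-6.26, -3.74)

SE₁ = s₁/√n₁ = 2.0/√14 = 0.5345; SE₂ = 2.7/√90 = 0.2846.
Independent samples, unequal variances: SE_diff = √(SE₁² + SE₂²) = √(0.28569025 + 0.08099716) = 0.6055.
t* = 2.080, so margin of error = 2.080 × 0.6055 = 1.2594.
Difference in means = 16.7 − 21.7 = -5.0000.
-5.0000 ± 1.2594 → (-6.26, -3.74).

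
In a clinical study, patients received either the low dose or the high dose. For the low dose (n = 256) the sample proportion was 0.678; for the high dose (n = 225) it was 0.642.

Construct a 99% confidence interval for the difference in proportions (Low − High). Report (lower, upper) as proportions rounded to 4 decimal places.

(-0.0755, 0.1475)

The two standard errors are √(0.6780×0.3220/256) = 0.02920 and √(0.6420×0.3580/225) = 0.03196.
Because the samples are independent, SE_diff = √(0.02920² + 0.03196²) = 0.04329.
Using z* = 2.576 for 99%, ME = 2.576 × 0.04329 = 0.11152.
p̂₁ − p̂₂ = 0.0360; interval 0.0360 ± 0.11152 gives (-0.0755, 0.1475).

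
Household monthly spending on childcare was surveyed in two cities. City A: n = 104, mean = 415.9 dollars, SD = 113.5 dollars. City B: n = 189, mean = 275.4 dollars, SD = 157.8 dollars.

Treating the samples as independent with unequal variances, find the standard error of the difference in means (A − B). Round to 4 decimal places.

15.9881

SE₁ = s₁/√n₁ = 113.5/√104 = 11.1296; SE₂ = 157.8/√189 = 11.4783.
Independent samples, unequal variances: SE_diff = √(SE₁² + SE₂²) = √(123.86799616 + 131.75137089) = 15.9881.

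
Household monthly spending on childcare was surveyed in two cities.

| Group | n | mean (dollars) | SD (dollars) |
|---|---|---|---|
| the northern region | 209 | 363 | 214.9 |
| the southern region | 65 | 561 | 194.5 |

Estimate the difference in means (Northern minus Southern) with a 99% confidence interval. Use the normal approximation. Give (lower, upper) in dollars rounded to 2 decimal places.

(-271.00, -125.00)

SE₁ = s₁/√n₁ = 214.9/√209 = 14.8649; SE₂ = 194.5/√65 = 24.1248.
Independent samples, unequal variances: SE_diff = √(SE₁² + SE₂²) = √(220.96525201 + 582.00597504) = 28.3367.
z* = 2.576, so margin of error = 2.576 × 28.3367 = 72.9953.
Difference in means = 363 − 561 = -198.0000.
-198.0000 ± 72.9953 → (-271.00, -125.00).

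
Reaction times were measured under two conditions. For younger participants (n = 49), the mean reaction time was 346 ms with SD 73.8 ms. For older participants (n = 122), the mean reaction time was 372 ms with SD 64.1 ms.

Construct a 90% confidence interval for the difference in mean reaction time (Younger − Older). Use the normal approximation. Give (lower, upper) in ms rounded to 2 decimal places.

Per-group SEs: s₁/√n₁ = 73.8/√49 = 10.5429, s₂/√n₂ = 64.1/√122 = 5.8033.
Unpooled SE of the difference: √(111.15274041 + 33.67829089) = 12.0346.
Margin of error = z* · SE = 1.645 × 12.0346 = 19.7969.
x̄₁ − x̄₂ = 346 − 372 = -26.0000.
CI: -26.0000 ± 19.7969 = (-45.80, -6.20).

(-45.80, -6.20)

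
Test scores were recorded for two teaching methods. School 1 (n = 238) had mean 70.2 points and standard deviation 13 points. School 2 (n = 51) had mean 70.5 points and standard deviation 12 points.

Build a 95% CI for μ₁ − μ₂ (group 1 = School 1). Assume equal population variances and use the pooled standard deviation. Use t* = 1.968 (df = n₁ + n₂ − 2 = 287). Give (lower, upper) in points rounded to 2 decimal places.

(-4.20, 3.60)

Pooled variance s_p² = [237·13² + 50·12²] / (238+51−2) = 164.6446, so s_p = 12.8314.
SE_diff = s_p·√(1/n₁ + 1/n₂) = 12.8314·√(1/238 + 1/51) = 1.9799.
t* = 1.968; margin = 1.968 × 1.9799 = 3.8964.
Difference = 70.2 − 70.5 = -0.3000.
-0.3000 ± 3.8964 → (-4.20, 3.60).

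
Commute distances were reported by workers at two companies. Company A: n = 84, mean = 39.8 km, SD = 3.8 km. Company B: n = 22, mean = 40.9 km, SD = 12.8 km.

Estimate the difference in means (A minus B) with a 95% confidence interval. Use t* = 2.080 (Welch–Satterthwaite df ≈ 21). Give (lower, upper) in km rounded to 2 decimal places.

Per-group SEs: s₁/√n₁ = 3.8/√84 = 0.4146, s₂/√n₂ = 12.8/√22 = 2.7290.
Unpooled SE of the difference: √(0.17189316 + 7.447441) = 2.7603.
Margin of error = t* · SE = 2.080 × 2.7603 = 5.7414.
x̄₁ − x̄₂ = 39.8 − 40.9 = -1.1000.
CI: -1.1000 ± 5.7414 = (-6.84, 4.64).

(-6.84, 4.64)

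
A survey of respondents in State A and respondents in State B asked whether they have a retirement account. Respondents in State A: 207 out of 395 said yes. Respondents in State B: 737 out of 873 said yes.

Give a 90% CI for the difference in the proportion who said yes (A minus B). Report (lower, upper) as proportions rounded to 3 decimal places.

Sample proportions: 207/395 = 0.5241, 737/873 = 0.8442.
Each SE is √(p̂(1−p̂)/n): √(0.5241·0.4759/395) = 0.02513 and √(0.8442·0.1558/873) = 0.01227.
SE(p̂₁ − p̂₂) = √(SE₁² + SE₂²) = √(0.0006315169 + 0.0001505529) = 0.02797, since the two samples are independent.
At 90% confidence z* = 1.645; margin = 1.645 × 0.02797 = 0.04601.
The difference is 0.5241 − 0.8442 = -0.3201, so the interval is -0.3201 ± 0.04601 = (-0.366, -0.274).

(-0.366, -0.274)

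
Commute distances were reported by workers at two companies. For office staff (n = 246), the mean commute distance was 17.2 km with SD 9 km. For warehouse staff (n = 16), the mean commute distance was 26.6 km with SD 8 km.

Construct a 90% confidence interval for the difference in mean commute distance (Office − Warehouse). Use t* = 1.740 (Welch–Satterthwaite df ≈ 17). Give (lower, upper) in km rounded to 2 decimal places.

SE₁ = s₁/√n₁ = 9/√246 = 0.5738; SE₂ = 8/√16 = 2.0000.
Independent samples, unequal variances: SE_diff = √(SE₁² + SE₂²) = √(0.32924644 + 4.0) = 2.0807.
t* = 1.740, so margin of error = 1.740 × 2.0807 = 3.6204.
Difference in means = 17.2 − 26.6 = -9.4000.
-9.4000 ± 3.6204 → (-13.02, -5.78).

(-13.02, -5.78)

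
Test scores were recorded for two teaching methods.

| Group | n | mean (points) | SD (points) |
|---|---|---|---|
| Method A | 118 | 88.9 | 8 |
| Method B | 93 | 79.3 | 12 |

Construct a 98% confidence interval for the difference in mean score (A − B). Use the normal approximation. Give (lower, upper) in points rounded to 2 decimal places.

(6.24, 12.96)

Per-group SEs: s₁/√n₁ = 8/√118 = 0.7365, s₂/√n₂ = 12/√93 = 1.2443.
Unpooled SE of the difference: √(0.54243225 + 1.54828249) = 1.4459.
Margin of error = z* · SE = 2.326 × 1.4459 = 3.3632.
x̄₁ − x̄₂ = 88.9 − 79.3 = 9.6000.
CI: 9.6000 ± 3.3632 = (6.24, 12.96).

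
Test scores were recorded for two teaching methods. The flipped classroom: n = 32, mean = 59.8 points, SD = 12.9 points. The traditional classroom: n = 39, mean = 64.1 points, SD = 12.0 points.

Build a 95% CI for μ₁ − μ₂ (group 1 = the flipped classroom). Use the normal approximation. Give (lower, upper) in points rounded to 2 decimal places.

Per-group SEs: s₁/√n₁ = 12.9/√32 = 2.2804, s₂/√n₂ = 12.0/√39 = 1.9215.
Unpooled SE of the difference: √(5.20022416 + 3.69216225) = 2.9820.
Margin of error = z* · SE = 1.960 × 2.9820 = 5.8447.
x̄₁ − x̄₂ = 59.8 − 64.1 = -4.3000.
CI: -4.3000 ± 5.8447 = (-10.14, 1.54).

(-10.14, 1.54)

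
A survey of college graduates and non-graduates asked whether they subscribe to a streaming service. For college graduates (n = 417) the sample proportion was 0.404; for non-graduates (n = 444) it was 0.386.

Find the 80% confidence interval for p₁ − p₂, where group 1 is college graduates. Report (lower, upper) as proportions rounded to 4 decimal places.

SE₁ = √(p̂₁(1−p̂₁)/n₁) = √(0.4040·0.5960/417) = 0.02403; SE₂ = √(0.3860·0.6140/444) = 0.02310.
Independent samples: SE of the difference = √(SE₁² + SE₂²) = √(0.0005774409 + 0.00053361) = 0.03333.
z* for 80% confidence is 1.282, so the margin of error is 1.282 × 0.03333 = 0.04273.
Point estimate p̂₁ − p̂₂ = 0.4040 − 0.3860 = 0.0180.
0.0180 ± 0.04273 → (-0.0247, 0.0607).

(-0.0247, 0.0607)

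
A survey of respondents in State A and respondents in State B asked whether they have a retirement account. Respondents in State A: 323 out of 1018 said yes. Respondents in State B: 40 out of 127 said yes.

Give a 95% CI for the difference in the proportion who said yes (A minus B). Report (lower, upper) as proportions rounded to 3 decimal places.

Sample proportions: 323/1018 = 0.3173, 40/127 = 0.3150.
Each SE is √(p̂(1−p̂)/n): √(0.3173·0.6827/1018) = 0.01459 and √(0.3150·0.6850/127) = 0.04122.
SE(p̂₁ − p̂₂) = √(SE₁² + SE₂²) = √(0.0002128681 + 0.0016990884) = 0.04373, since the two samples are independent.
At 95% confidence z* = 1.960; margin = 1.960 × 0.04373 = 0.08571.
The difference is 0.3173 − 0.3150 = 0.0023, so the interval is 0.0023 ± 0.08571 = (-0.083, 0.088).

(-0.083, 0.088)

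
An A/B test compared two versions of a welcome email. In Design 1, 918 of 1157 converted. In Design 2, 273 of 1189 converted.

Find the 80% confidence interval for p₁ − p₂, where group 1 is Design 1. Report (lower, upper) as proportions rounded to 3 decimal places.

(0.542, 0.586)

p̂₁ = 918/1157 = 0.7934 and p̂₂ = 273/1189 = 0.2296.
SE₁ = √(p̂₁(1−p̂₁)/n₁) = √(0.7934·0.2066/1157) = 0.01190; SE₂ = √(0.2296·0.7704/1189) = 0.01220.
Independent samples: SE of the difference = √(SE₁² + SE₂²) = √(0.00014161 + 0.00014884) = 0.01704.
z* for 80% confidence is 1.282, so the margin of error is 1.282 × 0.01704 = 0.02185.
Point estimate p̂₁ − p̂₂ = 0.7934 − 0.2296 = 0.5638.
0.5638 ± 0.02185 → (0.542, 0.586).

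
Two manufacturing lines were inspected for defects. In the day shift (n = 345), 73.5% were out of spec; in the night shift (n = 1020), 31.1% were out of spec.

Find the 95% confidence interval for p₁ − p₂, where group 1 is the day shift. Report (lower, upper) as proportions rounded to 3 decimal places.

Each SE is √(p̂(1−p̂)/n): √(0.7350·0.2650/345) = 0.02376 and √(0.3110·0.6890/1020) = 0.01449.
SE(p̂₁ − p̂₂) = √(SE₁² + SE₂²) = √(0.0005645376 + 0.0002099601) = 0.02783, since the two samples are independent.
At 95% confidence z* = 1.960; margin = 1.960 × 0.02783 = 0.05455.
The difference is 0.7350 − 0.3110 = 0.4240, so the interval is 0.4240 ± 0.05455 = (0.369, 0.479).

(0.369, 0.479)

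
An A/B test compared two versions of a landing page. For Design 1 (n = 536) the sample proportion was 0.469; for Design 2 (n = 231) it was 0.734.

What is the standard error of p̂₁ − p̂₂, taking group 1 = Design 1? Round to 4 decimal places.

0.0362

SE₁ = √(p̂₁(1−p̂₁)/n₁) = √(0.4690·0.5310/536) = 0.02156; SE₂ = √(0.7340·0.2660/231) = 0.02907.
Independent samples: SE of the difference = √(SE₁² + SE₂²) = √(0.0004648336 + 0.0008450649) = 0.03619.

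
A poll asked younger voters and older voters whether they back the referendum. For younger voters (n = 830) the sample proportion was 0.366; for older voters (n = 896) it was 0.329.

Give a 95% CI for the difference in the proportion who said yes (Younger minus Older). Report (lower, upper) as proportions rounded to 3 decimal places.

(-0.008, 0.082)

Each SE is √(p̂(1−p̂)/n): √(0.3660·0.6340/830) = 0.01672 and √(0.3290·0.6710/896) = 0.01570.
SE(p̂₁ − p̂₂) = √(SE₁² + SE₂²) = √(0.0002795584 + 0.00024649) = 0.02294, since the two samples are independent.
At 95% confidence z* = 1.960; margin = 1.960 × 0.02294 = 0.04496.
The difference is 0.3660 − 0.3290 = 0.0370, so the interval is 0.0370 ± 0.04496 = (-0.008, 0.082).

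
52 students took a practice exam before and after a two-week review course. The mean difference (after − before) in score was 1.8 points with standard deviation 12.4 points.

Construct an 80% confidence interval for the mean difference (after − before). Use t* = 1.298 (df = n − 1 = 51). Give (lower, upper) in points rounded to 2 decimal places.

(-0.43, 4.03)

Paired design: SE = s_d/√n = 12.4/√52 = 1.7196.
t* = 1.298; margin of error = 1.298 × 1.7196 = 2.2320.
1.8 ± 2.2320 → (-0.43, 4.03).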